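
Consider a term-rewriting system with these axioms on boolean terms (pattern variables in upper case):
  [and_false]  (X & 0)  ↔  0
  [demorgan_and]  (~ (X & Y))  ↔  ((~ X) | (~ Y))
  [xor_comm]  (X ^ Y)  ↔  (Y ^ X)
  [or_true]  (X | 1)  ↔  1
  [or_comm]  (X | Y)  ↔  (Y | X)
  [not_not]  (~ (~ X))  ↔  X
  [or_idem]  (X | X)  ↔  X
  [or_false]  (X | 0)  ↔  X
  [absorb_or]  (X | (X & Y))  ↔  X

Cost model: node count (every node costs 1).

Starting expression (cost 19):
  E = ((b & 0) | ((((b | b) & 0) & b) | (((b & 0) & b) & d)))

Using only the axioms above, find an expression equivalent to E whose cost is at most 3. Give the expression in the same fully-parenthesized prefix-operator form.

(b & 0)   [cost 3]

1. [or_idem →] (b | b)  →  b;  E = ((b & 0) | (((b & 0) & b) | (((b & 0) & b) & d)))
2. [absorb_or →] (((b & 0) & b) | (((b & 0) & b) & d))  →  ((b & 0) & b);  E = ((b & 0) | ((b & 0) & b))
3. [absorb_or →] ((b & 0) | ((b & 0) & b))  →  (b & 0);  cost 3 ≤ 3, done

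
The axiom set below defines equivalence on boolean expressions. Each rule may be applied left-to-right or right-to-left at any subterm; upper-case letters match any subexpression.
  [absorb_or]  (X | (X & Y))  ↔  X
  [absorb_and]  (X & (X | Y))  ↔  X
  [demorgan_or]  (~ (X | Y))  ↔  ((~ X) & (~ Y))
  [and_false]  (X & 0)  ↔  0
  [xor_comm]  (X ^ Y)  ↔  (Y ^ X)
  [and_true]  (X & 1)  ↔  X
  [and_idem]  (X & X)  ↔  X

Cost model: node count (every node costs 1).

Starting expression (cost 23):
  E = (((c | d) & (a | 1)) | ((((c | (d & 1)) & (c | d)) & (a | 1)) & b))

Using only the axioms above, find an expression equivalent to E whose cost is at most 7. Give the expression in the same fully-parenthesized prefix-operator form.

step 1: and_true (→) rewrites (d & 1) into d, now (((c | d) & (a | 1)) | ((((c | d) & (c | d)) & (a | 1)) & b))
step 2: and_idem (→) rewrites ((c | d) & (c | d)) into (c | d), now (((c | d) & (a | 1)) | (((c | d) & (a | 1)) & b))
step 3: absorb_or (→) rewrites (((c | d) & (a | 1)) | (((c | d) & (a | 1)) & b)) into ((c | d) & (a | 1)), reaching cost 7 (bound 7)

((c | d) & (a | 1))   [cost 7]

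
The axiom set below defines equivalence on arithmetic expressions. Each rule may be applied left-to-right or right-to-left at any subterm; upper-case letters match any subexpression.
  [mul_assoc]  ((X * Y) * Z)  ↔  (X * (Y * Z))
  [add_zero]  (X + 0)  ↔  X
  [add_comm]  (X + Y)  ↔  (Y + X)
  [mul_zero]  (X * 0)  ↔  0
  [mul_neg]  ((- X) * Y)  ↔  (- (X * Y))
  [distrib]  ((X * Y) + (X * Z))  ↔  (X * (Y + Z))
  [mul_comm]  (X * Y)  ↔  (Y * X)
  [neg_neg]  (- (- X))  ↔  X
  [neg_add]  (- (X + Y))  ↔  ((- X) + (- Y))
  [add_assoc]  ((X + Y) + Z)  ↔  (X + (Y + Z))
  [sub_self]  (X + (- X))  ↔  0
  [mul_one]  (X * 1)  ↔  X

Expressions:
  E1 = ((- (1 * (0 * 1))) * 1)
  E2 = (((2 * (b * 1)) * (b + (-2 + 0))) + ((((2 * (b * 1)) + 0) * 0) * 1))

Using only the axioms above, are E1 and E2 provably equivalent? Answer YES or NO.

The axioms are sound identities: if E1 ↔* E2 then E1 and E2 evaluate identically under any assignment.
Under b=1: E1 evaluates to 0, E2 to -2. Distinct ⇒ no rewrite sequence connects them.

NO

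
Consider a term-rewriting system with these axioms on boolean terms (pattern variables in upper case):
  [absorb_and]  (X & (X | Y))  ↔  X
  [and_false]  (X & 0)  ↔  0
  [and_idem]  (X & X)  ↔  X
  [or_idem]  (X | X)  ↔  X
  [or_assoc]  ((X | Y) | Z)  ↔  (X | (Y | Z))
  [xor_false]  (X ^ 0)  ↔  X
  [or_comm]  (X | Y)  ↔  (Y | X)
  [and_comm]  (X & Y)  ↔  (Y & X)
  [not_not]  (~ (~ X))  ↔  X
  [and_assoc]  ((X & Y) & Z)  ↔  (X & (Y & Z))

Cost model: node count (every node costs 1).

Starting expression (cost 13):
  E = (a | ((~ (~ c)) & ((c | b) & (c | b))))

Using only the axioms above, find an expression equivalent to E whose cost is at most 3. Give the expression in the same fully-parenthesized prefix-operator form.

(a | c)   [cost 3]

1. [not_not →] (~ (~ c))  →  c;  E = (a | (c & ((c | b) & (c | b))))
2. [and_idem →] ((c | b) & (c | b))  →  (c | b);  E = (a | (c & (c | b)))
3. [absorb_and →] (c & (c | b))  →  c;  cost 3 ≤ 3, done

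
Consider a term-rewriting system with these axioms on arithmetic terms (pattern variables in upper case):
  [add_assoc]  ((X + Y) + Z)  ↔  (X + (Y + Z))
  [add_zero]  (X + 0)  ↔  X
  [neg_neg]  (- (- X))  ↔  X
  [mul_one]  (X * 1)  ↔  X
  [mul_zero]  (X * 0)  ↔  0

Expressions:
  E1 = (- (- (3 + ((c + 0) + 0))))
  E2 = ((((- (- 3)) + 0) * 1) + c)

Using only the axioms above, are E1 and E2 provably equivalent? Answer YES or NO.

YES

(1) (c + 0)  =[add_zero →]=  c    ⊢ (- (- (3 + (c + 0))))
(2) (c + 0)  =[add_zero →]=  c    ⊢ (- (- (3 + c)))
(3) (- (- (3 + c)))  =[neg_neg →]=  (3 + c)
(4) 3  =[mul_one ←]=  (3 * 1)    ⊢ ((3 * 1) + c)
(5) 3  =[neg_neg ←]=  (- (- 3))    ⊢ (((- (- 3)) * 1) + c)
(6) (- (- 3))  =[add_zero ←]=  ((- (- 3)) + 0)    ⊢ E2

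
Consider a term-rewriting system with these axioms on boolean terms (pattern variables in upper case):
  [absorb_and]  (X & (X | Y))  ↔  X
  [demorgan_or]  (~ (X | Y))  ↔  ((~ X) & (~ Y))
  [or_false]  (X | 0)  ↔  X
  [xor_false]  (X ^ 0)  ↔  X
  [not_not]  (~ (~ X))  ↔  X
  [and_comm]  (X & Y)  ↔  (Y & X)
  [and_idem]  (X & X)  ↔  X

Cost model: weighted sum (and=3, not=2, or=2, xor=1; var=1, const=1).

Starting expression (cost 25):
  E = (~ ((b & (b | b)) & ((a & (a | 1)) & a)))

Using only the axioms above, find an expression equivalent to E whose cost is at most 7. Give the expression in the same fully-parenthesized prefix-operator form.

(~ (b & a))   [cost 7]

step 1: absorb_and (→) rewrites (a & (a | 1)) into a, now (~ ((b & (b | b)) & (a & a)))
step 2: absorb_and (→) rewrites (b & (b | b)) into b, now (~ (b & (a & a)))
step 3: and_idem (→) rewrites (a & a) into a, reaching cost 7 (bound 7)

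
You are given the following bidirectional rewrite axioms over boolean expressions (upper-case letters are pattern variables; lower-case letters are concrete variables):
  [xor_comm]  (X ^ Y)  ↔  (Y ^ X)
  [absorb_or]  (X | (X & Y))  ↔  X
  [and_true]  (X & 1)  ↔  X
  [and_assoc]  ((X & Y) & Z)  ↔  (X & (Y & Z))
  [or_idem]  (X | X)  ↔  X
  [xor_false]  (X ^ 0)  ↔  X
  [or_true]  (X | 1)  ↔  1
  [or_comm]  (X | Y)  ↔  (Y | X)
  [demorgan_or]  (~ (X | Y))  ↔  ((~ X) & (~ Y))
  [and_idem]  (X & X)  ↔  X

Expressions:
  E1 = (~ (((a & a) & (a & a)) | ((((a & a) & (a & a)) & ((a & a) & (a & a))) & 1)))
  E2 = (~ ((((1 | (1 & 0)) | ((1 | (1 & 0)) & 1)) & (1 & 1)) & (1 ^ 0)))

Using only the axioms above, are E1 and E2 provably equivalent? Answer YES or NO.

NO

All listed rules preserve value, hence provable equivalence implies equal values everywhere; look for a separating assignment.
a=0 gives E1 ↦ 1, E2 ↦ 0; values differ ⇒ not provably equivalent.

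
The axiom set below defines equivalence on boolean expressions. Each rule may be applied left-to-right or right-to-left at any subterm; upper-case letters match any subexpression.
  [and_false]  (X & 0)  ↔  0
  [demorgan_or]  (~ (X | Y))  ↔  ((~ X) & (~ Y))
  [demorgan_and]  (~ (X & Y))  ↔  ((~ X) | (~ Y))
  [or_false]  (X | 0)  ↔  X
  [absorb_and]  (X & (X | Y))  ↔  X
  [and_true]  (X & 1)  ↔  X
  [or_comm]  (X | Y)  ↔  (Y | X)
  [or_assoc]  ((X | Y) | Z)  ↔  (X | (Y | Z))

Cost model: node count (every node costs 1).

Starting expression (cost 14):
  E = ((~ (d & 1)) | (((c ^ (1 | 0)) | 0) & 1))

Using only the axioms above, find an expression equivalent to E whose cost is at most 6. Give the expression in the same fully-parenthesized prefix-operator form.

step 1: or_false (→) rewrites ((c ^ (1 | 0)) | 0) into (c ^ (1 | 0)), now ((~ (d & 1)) | ((c ^ (1 | 0)) & 1))
step 2: and_true (→) rewrites (d & 1) into d, now ((~ d) | ((c ^ (1 | 0)) & 1))
step 3: or_false (→) rewrites (1 | 0) into 1, now ((~ d) | ((c ^ 1) & 1))
step 4: and_true (→) rewrites ((c ^ 1) & 1) into (c ^ 1), reaching cost 6 (bound 6)

((~ d) | (c ^ 1))   [cost 6]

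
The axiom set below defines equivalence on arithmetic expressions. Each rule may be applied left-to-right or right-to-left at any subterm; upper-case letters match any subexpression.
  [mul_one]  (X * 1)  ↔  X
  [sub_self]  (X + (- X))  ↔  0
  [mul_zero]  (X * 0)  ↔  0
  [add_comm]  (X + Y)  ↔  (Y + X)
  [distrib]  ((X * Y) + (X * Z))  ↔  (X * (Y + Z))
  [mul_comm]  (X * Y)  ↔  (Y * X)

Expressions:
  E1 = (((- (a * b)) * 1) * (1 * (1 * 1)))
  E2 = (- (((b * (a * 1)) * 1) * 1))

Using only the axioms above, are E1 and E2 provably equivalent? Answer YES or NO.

(1) ((- (a * b)) * 1)  =[mul_one →]=  (- (a * b))    ⊢ ((- (a * b)) * (1 * (1 * 1)))
(2) (a * b)  =[mul_comm →]=  (b * a)    ⊢ ((- (b * a)) * (1 * (1 * 1)))
(3) (1 * 1)  =[mul_one →]=  1    ⊢ ((- (b * a)) * (1 * 1))
(4) (1 * 1)  =[mul_one →]=  1    ⊢ ((- (b * a)) * 1)
(5) ((- (b * a)) * 1)  =[mul_one →]=  (- (b * a))
(6) (b * a)  =[mul_one ←]=  ((b * a) * 1)    ⊢ (- ((b * a) * 1))
(7) a  =[mul_one ←]=  (a * 1)    ⊢ (- ((b * (a * 1)) * 1))
(8) ((b * (a * 1)) * 1)  =[mul_one ←]=  (((b * (a * 1)) * 1) * 1)    ⊢ E2

YES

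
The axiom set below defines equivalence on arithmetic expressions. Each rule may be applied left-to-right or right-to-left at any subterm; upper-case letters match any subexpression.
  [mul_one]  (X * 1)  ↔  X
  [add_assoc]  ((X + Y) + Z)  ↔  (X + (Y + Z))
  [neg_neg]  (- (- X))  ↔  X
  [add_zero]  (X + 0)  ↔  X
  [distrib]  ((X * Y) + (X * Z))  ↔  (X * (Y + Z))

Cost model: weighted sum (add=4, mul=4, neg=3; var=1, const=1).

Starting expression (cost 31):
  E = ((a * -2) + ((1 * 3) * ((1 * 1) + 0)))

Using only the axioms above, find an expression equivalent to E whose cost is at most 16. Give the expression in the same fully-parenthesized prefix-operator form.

((a * -2) + (1 * 3))   [cost 16]

(1) (1 * 1)  =[mul_one →]=  1    ⊢ ((a * -2) + ((1 * 3) * (1 + 0)))
(2) (1 + 0)  =[add_zero →]=  1    ⊢ ((a * -2) + ((1 * 3) * 1))
(3) ((1 * 3) * 1)  =[mul_one →]=  (1 * 3)    ⊢ cost 16, within 16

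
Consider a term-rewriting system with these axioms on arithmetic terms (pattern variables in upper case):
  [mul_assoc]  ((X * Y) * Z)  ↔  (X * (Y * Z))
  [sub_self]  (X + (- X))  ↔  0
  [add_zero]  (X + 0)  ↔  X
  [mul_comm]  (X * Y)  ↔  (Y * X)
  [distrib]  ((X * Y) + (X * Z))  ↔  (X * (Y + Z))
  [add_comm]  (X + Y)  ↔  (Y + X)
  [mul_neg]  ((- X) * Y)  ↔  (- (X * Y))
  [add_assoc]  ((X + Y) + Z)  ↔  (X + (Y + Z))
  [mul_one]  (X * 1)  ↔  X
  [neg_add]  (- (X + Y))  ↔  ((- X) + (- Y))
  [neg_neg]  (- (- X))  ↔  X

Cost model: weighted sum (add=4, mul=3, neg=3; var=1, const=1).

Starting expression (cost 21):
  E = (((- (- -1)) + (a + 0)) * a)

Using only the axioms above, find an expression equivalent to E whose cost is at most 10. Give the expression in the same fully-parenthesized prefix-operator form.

((a + -1) * a)   [cost 10]

(1) (a + 0)  =[add_zero →]=  a    ⊢ (((- (- -1)) + a) * a)
(2) ((- (- -1)) + a)  =[add_comm →]=  (a + (- (- -1)))    ⊢ ((a + (- (- -1))) * a)
(3) (- (- -1))  =[neg_neg →]=  -1    ⊢ cost 10, within 10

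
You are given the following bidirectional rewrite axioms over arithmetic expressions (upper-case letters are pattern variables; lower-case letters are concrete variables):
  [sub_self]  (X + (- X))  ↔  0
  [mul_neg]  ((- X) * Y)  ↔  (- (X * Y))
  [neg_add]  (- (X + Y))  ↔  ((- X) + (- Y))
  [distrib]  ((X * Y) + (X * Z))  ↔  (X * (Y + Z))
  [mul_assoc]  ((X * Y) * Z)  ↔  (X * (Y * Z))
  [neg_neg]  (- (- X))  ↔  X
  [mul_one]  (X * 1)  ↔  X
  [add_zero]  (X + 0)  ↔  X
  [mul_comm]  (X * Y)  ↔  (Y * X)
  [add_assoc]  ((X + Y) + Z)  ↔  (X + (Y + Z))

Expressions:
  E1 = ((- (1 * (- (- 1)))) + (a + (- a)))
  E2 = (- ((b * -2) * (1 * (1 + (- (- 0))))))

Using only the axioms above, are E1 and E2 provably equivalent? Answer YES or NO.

All listed rules preserve value, hence provable equivalence implies equal values everywhere; look for a separating assignment.
a=0, b=0 gives E1 ↦ -1, E2 ↦ 0; values differ ⇒ not provably equivalent.

NO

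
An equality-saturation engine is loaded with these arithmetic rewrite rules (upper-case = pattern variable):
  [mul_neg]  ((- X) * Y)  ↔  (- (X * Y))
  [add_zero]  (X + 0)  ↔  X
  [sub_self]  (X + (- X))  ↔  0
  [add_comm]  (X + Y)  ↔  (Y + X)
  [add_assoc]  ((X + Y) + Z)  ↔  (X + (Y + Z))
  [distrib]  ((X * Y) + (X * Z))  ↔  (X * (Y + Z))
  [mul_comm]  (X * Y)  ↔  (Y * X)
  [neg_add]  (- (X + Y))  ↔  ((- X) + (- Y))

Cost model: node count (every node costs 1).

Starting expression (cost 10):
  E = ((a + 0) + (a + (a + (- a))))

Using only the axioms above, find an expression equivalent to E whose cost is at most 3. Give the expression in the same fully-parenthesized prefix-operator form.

(a + a)   [cost 3]

(1) (a + (- a))  =[sub_self →]=  0    ⊢ ((a + 0) + (a + 0))
(2) (a + 0)  =[add_zero →]=  a    ⊢ ((a + 0) + a)
(3) (a + 0)  =[add_zero →]=  a    ⊢ cost 3, within 3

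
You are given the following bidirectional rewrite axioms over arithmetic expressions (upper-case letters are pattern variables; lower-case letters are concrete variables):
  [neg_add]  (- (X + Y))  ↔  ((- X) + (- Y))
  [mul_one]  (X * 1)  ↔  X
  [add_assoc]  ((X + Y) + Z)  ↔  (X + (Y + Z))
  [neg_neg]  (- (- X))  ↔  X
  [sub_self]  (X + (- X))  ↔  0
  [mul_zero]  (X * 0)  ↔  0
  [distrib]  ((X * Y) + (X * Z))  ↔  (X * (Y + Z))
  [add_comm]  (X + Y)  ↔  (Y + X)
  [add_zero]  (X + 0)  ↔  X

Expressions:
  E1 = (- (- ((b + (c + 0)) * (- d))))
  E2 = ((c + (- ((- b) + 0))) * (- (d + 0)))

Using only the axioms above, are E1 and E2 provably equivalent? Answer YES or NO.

YES

(1) (b + (c + 0))  =[add_comm →]=  ((c + 0) + b)    ⊢ (- (- (((c + 0) + b) * (- d))))
(2) (- (- (((c + 0) + b) * (- d))))  =[neg_neg →]=  (((c + 0) + b) * (- d))
(3) (c + 0)  =[add_zero →]=  c    ⊢ ((c + b) * (- d))
(4) d  =[add_zero ←]=  (d + 0)    ⊢ ((c + b) * (- (d + 0)))
(5) b  =[neg_neg ←]=  (- (- b))    ⊢ ((c + (- (- b))) * (- (d + 0)))
(6) (- b)  =[add_zero ←]=  ((- b) + 0)    ⊢ E2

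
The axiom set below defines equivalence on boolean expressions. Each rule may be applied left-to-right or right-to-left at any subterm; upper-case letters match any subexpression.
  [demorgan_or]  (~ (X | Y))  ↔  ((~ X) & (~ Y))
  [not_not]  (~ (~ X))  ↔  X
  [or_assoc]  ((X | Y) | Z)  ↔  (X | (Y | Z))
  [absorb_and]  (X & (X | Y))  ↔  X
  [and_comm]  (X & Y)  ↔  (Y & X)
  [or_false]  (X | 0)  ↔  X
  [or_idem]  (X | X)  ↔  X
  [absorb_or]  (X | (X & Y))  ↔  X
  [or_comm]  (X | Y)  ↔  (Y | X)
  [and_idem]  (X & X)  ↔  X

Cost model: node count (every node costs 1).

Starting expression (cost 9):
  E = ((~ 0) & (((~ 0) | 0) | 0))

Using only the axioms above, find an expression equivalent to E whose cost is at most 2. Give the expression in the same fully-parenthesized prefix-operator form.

(~ 0)   [cost 2]

1. [or_false →] (((~ 0) | 0) | 0)  →  ((~ 0) | 0);  E = ((~ 0) & ((~ 0) | 0))
2. [or_false →] ((~ 0) | 0)  →  (~ 0);  E = ((~ 0) & (~ 0))
3. [and_idem →] ((~ 0) & (~ 0))  →  (~ 0);  cost 2 ≤ 2, done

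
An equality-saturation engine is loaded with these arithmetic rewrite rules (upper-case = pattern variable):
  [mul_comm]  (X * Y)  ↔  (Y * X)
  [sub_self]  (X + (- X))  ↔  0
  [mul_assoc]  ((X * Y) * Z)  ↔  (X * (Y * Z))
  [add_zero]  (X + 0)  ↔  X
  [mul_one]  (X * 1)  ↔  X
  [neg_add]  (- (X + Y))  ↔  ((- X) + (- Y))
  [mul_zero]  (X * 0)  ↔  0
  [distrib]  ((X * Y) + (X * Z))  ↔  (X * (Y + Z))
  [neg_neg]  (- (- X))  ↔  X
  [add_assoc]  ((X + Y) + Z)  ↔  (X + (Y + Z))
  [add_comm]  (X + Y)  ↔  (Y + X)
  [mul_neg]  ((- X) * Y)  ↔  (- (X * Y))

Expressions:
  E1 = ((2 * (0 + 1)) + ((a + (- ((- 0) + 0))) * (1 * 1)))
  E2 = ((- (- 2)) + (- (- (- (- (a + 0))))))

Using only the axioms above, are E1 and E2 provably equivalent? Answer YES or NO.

(1) ((- 0) + 0)  =[add_zero →]=  (- 0)    ⊢ ((2 * (0 + 1)) + ((a + (- (- 0))) * (1 * 1)))
(2) (1 * 1)  =[mul_one →]=  1    ⊢ ((2 * (0 + 1)) + ((a + (- (- 0))) * 1))
(3) (- (- 0))  =[neg_neg →]=  0    ⊢ ((2 * (0 + 1)) + ((a + 0) * 1))
(4) ((a + 0) * 1)  =[mul_one →]=  (a + 0)    ⊢ ((2 * (0 + 1)) + (a + 0))
(5) (a + 0)  =[add_zero →]=  a    ⊢ ((2 * (0 + 1)) + a)
(6) (0 + 1)  =[add_comm →]=  (1 + 0)    ⊢ ((2 * (1 + 0)) + a)
(7) (1 + 0)  =[add_zero →]=  1    ⊢ ((2 * 1) + a)
(8) (2 * 1)  =[mul_one →]=  2    ⊢ (2 + a)
(9) a  =[add_zero ←]=  (a + 0)    ⊢ (2 + (a + 0))
(10) 2  =[neg_neg ←]=  (- (- 2))    ⊢ ((- (- 2)) + (a + 0))
(11) (a + 0)  =[neg_neg ←]=  (- (- (a + 0)))    ⊢ ((- (- 2)) + (- (- (a + 0))))
(12) (- (a + 0))  =[neg_neg ←]=  (- (- (- (a + 0))))    ⊢ E2

YES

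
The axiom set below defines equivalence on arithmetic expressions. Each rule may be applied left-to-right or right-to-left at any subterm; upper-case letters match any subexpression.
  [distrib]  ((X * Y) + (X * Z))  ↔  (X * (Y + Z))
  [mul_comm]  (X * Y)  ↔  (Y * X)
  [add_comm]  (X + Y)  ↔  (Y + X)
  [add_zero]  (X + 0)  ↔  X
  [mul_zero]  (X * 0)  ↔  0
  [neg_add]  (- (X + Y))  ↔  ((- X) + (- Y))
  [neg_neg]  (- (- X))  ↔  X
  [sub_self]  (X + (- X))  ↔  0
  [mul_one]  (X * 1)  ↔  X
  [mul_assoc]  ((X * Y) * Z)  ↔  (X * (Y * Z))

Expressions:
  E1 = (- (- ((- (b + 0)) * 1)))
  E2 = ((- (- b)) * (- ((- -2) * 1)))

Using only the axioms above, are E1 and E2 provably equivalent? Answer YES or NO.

Every axiom is a valid identity, so a rewrite proof would force E1 and E2 to agree under every assignment.
At b=1: E1 = -1 but E2 = -2; they differ, so no derivation exists.

NO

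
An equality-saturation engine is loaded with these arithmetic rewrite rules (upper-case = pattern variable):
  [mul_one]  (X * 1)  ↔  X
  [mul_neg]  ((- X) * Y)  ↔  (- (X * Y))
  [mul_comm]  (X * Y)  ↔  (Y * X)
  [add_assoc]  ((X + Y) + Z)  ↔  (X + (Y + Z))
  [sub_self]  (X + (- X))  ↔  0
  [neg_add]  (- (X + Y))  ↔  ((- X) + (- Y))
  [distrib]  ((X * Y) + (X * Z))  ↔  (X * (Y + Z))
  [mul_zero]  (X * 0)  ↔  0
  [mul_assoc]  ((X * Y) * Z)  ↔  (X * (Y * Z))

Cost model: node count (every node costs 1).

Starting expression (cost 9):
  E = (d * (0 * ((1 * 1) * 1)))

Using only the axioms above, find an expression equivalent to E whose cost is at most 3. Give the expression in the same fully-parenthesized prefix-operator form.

step 1: mul_one (→) rewrites (1 * 1) into 1, now (d * (0 * (1 * 1)))
step 2: mul_one (→) rewrites (1 * 1) into 1, now (d * (0 * 1))
step 3: mul_one (→) rewrites (0 * 1) into 0, reaching cost 3 (bound 3)

(d * 0)   [cost 3]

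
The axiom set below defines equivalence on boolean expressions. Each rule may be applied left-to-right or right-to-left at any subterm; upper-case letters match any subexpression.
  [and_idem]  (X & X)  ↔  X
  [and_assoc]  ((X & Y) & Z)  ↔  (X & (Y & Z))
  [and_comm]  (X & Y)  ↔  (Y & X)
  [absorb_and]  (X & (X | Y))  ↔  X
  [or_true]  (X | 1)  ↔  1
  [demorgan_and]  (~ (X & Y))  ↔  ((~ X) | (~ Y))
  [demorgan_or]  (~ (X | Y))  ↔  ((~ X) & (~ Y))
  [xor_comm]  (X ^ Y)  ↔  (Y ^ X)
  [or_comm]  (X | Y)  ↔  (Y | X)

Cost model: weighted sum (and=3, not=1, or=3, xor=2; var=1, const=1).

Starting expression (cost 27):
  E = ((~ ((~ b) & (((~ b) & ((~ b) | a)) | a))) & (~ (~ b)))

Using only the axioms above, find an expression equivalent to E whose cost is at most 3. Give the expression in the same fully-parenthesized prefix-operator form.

step 1: absorb_and (→) rewrites ((~ b) & ((~ b) | a)) into (~ b), now ((~ ((~ b) & ((~ b) | a))) & (~ (~ b)))
step 2: absorb_and (→) rewrites ((~ b) & ((~ b) | a)) into (~ b), now ((~ (~ b)) & (~ (~ b)))
step 3: and_idem (→) rewrites ((~ (~ b)) & (~ (~ b))) into (~ (~ b)), reaching cost 3 (bound 3)

(~ (~ b))   [cost 3]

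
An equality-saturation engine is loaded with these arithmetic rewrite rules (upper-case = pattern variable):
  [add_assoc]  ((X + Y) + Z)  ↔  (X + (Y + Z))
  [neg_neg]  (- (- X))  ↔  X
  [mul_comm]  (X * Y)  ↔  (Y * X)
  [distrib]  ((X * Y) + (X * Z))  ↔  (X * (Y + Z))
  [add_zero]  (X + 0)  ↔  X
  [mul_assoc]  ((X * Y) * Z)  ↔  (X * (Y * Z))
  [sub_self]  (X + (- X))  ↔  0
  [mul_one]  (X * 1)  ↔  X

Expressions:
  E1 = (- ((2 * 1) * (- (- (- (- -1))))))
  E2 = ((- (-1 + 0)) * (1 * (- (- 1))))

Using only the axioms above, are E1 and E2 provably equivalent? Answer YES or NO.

All listed rules preserve value, hence provable equivalence implies equal values everywhere; look for a separating assignment.
the empty assignment (no variables occur) gives E1 ↦ 2, E2 ↦ 1; values differ ⇒ not provably equivalent.

NO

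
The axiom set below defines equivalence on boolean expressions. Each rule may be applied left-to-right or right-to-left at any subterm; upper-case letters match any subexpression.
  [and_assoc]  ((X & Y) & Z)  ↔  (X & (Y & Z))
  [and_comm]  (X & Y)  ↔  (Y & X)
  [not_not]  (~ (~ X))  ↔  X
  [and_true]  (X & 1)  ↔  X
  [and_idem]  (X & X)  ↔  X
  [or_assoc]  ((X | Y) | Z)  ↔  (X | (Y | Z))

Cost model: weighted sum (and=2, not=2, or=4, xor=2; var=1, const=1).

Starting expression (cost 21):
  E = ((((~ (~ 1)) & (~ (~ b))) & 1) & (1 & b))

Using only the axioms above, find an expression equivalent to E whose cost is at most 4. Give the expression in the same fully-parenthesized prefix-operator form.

(1 & b)   [cost 4]

step 1: and_true (→) rewrites (((~ (~ 1)) & (~ (~ b))) & 1) into ((~ (~ 1)) & (~ (~ b))), now (((~ (~ 1)) & (~ (~ b))) & (1 & b))
step 2: not_not (→) rewrites (~ (~ b)) into b, now (((~ (~ 1)) & b) & (1 & b))
step 3: not_not (→) rewrites (~ (~ 1)) into 1, now ((1 & b) & (1 & b))
step 4: and_idem (→) rewrites ((1 & b) & (1 & b)) into (1 & b), reaching cost 4 (bound 4)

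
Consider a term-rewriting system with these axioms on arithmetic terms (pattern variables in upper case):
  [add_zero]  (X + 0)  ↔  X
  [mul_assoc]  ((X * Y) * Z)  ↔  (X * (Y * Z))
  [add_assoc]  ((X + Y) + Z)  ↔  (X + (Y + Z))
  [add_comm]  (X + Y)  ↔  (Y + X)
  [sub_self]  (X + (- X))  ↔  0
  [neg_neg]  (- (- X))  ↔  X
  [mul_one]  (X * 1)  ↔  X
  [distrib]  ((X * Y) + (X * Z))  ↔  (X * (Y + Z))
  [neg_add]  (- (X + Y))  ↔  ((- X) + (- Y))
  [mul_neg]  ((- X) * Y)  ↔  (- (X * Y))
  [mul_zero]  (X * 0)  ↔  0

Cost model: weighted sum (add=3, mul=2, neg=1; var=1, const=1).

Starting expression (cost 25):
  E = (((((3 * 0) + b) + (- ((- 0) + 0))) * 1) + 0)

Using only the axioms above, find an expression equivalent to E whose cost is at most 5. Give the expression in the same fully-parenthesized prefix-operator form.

step 1: mul_one (→) rewrites ((((3 * 0) + b) + (- ((- 0) + 0))) * 1) into (((3 * 0) + b) + (- ((- 0) + 0))), now ((((3 * 0) + b) + (- ((- 0) + 0))) + 0)
step 2: add_zero (→) rewrites ((- 0) + 0) into (- 0), now ((((3 * 0) + b) + (- (- 0))) + 0)
step 3: add_zero (→) rewrites ((((3 * 0) + b) + (- (- 0))) + 0) into (((3 * 0) + b) + (- (- 0)))
step 4: neg_neg (→) rewrites (- (- 0)) into 0, now (((3 * 0) + b) + 0)
step 5: add_zero (→) rewrites (((3 * 0) + b) + 0) into ((3 * 0) + b)
step 6: mul_zero (→) rewrites (3 * 0) into 0, reaching cost 5 (bound 5)

(0 + b)   [cost 5]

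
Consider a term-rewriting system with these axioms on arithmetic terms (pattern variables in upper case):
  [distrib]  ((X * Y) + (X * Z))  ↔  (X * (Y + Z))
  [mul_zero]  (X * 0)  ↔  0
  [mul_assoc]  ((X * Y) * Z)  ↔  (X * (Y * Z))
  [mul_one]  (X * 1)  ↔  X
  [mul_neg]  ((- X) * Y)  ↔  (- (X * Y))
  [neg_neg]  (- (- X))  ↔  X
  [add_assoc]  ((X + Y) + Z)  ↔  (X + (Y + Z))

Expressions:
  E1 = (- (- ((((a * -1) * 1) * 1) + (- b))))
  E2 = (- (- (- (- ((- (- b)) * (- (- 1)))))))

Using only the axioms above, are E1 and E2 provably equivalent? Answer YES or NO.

All listed rules preserve value, hence provable equivalence implies equal values everywhere; look for a separating assignment.
a=0, b=1 gives E1 ↦ -1, E2 ↦ 1; values differ ⇒ not provably equivalent.

NO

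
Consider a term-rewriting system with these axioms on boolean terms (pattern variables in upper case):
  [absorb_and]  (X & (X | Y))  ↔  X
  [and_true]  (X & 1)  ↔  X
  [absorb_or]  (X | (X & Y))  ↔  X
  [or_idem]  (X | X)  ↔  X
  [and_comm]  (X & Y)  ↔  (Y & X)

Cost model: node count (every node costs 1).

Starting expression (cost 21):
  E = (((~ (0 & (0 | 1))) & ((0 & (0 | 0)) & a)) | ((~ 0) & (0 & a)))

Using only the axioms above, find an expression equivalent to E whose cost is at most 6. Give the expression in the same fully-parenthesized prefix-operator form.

(1) (0 & (0 | 1))  =[absorb_and →]=  0    ⊢ (((~ 0) & ((0 & (0 | 0)) & a)) | ((~ 0) & (0 & a)))
(2) (0 & (0 | 0))  =[absorb_and →]=  0    ⊢ (((~ 0) & (0 & a)) | ((~ 0) & (0 & a)))
(3) (((~ 0) & (0 & a)) | ((~ 0) & (0 & a)))  =[or_idem →]=  ((~ 0) & (0 & a))    ⊢ cost 6, within 6

((~ 0) & (0 & a))   [cost 6]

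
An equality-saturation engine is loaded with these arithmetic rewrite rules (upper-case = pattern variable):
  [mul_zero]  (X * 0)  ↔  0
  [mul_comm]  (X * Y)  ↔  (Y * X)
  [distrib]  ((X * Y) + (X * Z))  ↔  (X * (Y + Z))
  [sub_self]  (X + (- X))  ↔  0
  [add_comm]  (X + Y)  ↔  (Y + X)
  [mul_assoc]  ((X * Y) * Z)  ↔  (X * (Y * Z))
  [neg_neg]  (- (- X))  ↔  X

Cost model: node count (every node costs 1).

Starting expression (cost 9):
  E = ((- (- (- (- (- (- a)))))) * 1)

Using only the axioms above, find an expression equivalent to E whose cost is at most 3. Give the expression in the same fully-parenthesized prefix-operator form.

(a * 1)   [cost 3]

(1) (- (- (- (- (- (- a))))))  =[neg_neg →]=  (- (- (- (- a))))    ⊢ ((- (- (- (- a)))) * 1)
(2) (- (- (- a)))  =[neg_neg →]=  (- a)    ⊢ ((- (- a)) * 1)
(3) (- (- a))  =[neg_neg →]=  a    ⊢ cost 3, within 3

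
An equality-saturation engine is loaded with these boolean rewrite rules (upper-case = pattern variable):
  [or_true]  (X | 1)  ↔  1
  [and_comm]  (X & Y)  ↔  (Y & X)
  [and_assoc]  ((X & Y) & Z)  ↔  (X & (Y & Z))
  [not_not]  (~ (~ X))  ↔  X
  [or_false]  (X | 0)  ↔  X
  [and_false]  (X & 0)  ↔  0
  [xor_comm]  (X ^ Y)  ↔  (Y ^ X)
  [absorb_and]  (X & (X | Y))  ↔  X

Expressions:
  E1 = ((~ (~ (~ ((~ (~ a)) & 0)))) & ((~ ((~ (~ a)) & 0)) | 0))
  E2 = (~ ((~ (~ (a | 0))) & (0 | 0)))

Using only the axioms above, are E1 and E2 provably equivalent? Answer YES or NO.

YES

step 1: not_not (→) rewrites (~ (~ (~ ((~ (~ a)) & 0)))) into (~ ((~ (~ a)) & 0)), now ((~ ((~ (~ a)) & 0)) & ((~ ((~ (~ a)) & 0)) | 0))
step 2: absorb_and (→) rewrites ((~ ((~ (~ a)) & 0)) & ((~ ((~ (~ a)) & 0)) | 0)) into (~ ((~ (~ a)) & 0))
step 3: not_not (→) rewrites (~ (~ a)) into a, now (~ (a & 0))
step 4: or_false (←) rewrites a into (a | 0), now (~ ((a | 0) & 0))
step 5: not_not (←) rewrites (a | 0) into (~ (~ (a | 0))), now (~ ((~ (~ (a | 0))) & 0))
step 6: or_false (←) rewrites 0 into (0 | 0), which is E2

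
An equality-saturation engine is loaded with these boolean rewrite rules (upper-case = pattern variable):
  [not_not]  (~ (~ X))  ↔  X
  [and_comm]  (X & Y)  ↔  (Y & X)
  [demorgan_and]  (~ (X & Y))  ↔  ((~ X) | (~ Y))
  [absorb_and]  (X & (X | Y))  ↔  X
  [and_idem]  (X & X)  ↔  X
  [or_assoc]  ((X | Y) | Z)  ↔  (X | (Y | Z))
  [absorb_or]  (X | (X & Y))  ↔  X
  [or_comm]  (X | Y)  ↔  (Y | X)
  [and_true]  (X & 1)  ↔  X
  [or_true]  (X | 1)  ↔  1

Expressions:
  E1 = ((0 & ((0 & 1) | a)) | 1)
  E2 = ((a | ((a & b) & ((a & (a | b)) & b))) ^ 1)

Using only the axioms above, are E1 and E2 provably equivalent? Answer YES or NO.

NO

The axioms are sound identities: if E1 ↔* E2 then E1 and E2 evaluate identically under any assignment.
Under a=1, b=0: E1 evaluates to 1, E2 to 0. Distinct ⇒ no rewrite sequence connects them.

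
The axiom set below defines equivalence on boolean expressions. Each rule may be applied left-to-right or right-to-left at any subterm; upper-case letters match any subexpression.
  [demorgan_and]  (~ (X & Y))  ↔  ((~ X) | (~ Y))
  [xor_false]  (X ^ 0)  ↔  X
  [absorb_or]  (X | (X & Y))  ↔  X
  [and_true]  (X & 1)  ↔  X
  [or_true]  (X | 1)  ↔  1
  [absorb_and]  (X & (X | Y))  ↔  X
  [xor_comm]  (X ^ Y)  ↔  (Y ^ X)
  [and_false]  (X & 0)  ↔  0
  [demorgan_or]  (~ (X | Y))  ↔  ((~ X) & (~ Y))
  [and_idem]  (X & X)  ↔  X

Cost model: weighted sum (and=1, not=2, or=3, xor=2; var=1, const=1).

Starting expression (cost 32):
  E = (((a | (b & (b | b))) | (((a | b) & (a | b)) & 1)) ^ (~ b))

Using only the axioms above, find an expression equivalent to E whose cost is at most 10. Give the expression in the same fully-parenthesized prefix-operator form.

step 1: absorb_and (→) rewrites (b & (b | b)) into b, now (((a | b) | (((a | b) & (a | b)) & 1)) ^ (~ b))
step 2: and_idem (→) rewrites ((a | b) & (a | b)) into (a | b), now (((a | b) | ((a | b) & 1)) ^ (~ b))
step 3: absorb_or (→) rewrites ((a | b) | ((a | b) & 1)) into (a | b), reaching cost 10 (bound 10)

((a | b) ^ (~ b))   [cost 10]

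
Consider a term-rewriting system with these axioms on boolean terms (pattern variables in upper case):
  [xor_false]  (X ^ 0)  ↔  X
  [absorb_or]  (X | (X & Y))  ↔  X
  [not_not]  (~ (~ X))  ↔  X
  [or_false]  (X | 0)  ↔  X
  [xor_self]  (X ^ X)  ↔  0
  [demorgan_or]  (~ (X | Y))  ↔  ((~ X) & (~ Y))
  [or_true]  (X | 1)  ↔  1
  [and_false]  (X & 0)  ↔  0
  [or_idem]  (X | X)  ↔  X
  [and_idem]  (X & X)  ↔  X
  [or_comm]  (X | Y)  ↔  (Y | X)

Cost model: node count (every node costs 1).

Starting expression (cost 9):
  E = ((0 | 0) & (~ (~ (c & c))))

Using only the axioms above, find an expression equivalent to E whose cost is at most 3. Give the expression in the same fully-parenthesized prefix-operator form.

(0 & c)   [cost 3]

step 1: not_not (→) rewrites (~ (~ (c & c))) into (c & c), now ((0 | 0) & (c & c))
step 2: and_idem (→) rewrites (c & c) into c, now ((0 | 0) & c)
step 3: or_idem (→) rewrites (0 | 0) into 0, reaching cost 3 (bound 3)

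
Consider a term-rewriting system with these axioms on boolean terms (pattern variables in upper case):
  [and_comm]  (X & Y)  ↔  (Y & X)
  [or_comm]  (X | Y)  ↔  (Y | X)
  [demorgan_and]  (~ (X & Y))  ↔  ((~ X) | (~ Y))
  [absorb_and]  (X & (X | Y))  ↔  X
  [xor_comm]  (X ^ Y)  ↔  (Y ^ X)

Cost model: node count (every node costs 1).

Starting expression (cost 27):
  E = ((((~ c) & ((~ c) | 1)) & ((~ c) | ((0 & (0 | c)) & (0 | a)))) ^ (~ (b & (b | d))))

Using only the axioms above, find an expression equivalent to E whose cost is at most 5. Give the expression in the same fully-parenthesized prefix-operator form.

(1) (0 & (0 | c))  =[absorb_and →]=  0    ⊢ ((((~ c) & ((~ c) | 1)) & ((~ c) | (0 & (0 | a)))) ^ (~ (b & (b | d))))
(2) ((~ c) & ((~ c) | 1))  =[absorb_and →]=  (~ c)    ⊢ (((~ c) & ((~ c) | (0 & (0 | a)))) ^ (~ (b & (b | d))))
(3) (0 & (0 | a))  =[absorb_and →]=  0    ⊢ (((~ c) & ((~ c) | 0)) ^ (~ (b & (b | d))))
(4) (b & (b | d))  =[absorb_and →]=  b    ⊢ (((~ c) & ((~ c) | 0)) ^ (~ b))
(5) ((~ c) & ((~ c) | 0))  =[absorb_and →]=  (~ c)    ⊢ cost 5, within 5

((~ c) ^ (~ b))   [cost 5]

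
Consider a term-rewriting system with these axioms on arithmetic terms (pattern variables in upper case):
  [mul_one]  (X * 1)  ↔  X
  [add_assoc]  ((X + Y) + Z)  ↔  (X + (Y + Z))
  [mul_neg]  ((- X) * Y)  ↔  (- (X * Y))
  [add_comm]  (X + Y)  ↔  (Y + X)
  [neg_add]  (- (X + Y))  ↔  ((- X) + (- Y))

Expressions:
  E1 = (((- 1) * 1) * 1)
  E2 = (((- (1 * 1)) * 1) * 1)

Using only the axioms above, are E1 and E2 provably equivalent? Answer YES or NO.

(1) 1  =[mul_one ←]=  (1 * 1)    ⊢ E2

YES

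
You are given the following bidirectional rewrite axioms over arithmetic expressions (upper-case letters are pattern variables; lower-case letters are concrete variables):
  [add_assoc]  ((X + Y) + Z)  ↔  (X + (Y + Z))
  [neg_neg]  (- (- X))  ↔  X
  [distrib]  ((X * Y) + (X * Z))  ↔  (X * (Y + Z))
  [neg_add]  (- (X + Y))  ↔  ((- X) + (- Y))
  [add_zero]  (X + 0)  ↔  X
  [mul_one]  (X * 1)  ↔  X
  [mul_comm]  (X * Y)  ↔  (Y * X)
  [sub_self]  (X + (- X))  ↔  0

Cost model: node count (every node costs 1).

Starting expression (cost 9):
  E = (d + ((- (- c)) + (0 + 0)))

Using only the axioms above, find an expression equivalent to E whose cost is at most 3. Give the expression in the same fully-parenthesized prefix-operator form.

(d + c)   [cost 3]

1. [add_zero →] (0 + 0)  →  0;  E = (d + ((- (- c)) + 0))
2. [neg_neg →] (- (- c))  →  c;  E = (d + (c + 0))
3. [add_zero →] (c + 0)  →  c;  cost 3 ≤ 3, done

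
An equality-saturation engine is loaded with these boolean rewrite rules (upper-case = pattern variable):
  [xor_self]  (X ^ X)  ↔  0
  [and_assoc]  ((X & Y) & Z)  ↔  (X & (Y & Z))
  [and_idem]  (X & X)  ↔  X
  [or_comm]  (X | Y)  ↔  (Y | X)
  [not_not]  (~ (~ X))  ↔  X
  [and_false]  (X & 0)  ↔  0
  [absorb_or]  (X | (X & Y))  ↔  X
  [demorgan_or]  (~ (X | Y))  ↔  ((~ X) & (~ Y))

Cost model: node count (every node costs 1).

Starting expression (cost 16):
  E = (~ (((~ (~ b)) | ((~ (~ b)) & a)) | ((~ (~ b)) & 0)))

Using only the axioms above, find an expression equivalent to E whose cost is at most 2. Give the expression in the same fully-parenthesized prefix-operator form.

(~ b)   [cost 2]

(1) ((~ (~ b)) | ((~ (~ b)) & a))  =[absorb_or →]=  (~ (~ b))    ⊢ (~ ((~ (~ b)) | ((~ (~ b)) & 0)))
(2) ((~ (~ b)) | ((~ (~ b)) & 0))  =[absorb_or →]=  (~ (~ b))    ⊢ (~ (~ (~ b)))
(3) (~ (~ (~ b)))  =[not_not →]=  (~ b)    ⊢ cost 2, within 2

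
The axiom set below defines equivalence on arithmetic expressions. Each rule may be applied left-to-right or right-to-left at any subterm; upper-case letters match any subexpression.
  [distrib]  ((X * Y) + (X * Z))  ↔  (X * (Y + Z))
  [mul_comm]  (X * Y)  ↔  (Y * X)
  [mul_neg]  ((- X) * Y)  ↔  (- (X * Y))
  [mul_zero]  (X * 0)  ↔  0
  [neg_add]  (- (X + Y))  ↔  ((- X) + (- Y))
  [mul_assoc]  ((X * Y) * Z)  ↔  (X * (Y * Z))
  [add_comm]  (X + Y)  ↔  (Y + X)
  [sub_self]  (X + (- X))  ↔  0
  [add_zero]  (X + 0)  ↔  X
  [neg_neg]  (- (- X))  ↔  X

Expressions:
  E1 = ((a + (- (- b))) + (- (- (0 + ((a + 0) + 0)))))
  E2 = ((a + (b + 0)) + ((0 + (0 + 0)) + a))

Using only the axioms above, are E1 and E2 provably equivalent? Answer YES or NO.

1. [neg_neg →] (- (- (0 + ((a + 0) + 0))))  →  (0 + ((a + 0) + 0));  E1 = ((a + (- (- b))) + (0 + ((a + 0) + 0)))
2. [neg_neg →] (- (- b))  →  b;  E1 = ((a + b) + (0 + ((a + 0) + 0)))
3. [add_zero →] (a + 0)  →  a;  E1 = ((a + b) + (0 + (a + 0)))
4. [add_zero →] (a + 0)  →  a;  E1 = ((a + b) + (0 + a))
5. [add_zero ←] 0  →  (0 + 0);  E1 = ((a + b) + ((0 + 0) + a))
6. [add_zero ←] b  →  (b + 0);  E1 = ((a + (b + 0)) + ((0 + 0) + a))
7. [add_zero ←] 0  →  (0 + 0);  this is E2

YES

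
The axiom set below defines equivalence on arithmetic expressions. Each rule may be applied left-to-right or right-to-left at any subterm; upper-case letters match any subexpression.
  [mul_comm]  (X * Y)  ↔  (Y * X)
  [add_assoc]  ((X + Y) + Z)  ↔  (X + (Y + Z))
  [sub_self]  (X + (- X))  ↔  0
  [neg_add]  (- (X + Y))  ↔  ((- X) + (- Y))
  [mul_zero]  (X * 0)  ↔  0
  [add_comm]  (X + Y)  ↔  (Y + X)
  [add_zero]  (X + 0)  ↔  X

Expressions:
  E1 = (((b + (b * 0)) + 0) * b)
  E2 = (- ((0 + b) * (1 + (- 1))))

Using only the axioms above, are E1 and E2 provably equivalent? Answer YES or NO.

The axioms are sound identities: if E1 ↔* E2 then E1 and E2 evaluate identically under any assignment.
Under b=1: E1 evaluates to 1, E2 to 0. Distinct ⇒ no rewrite sequence connects them.

NO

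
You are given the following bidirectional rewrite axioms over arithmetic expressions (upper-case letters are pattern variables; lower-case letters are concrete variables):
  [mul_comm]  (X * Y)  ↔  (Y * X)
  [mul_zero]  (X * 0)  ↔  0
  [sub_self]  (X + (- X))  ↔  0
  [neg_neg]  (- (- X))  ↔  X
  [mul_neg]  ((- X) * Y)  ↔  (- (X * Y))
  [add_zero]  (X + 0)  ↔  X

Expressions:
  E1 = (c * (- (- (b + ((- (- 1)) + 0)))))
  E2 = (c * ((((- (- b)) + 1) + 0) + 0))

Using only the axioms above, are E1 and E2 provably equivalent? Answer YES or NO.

YES

1. [neg_neg →] (- (- (b + ((- (- 1)) + 0))))  →  (b + ((- (- 1)) + 0));  E1 = (c * (b + ((- (- 1)) + 0)))
2. [neg_neg →] (- (- 1))  →  1;  E1 = (c * (b + (1 + 0)))
3. [add_zero →] (1 + 0)  →  1;  E1 = (c * (b + 1))
4. [neg_neg ←] b  →  (- (- b));  E1 = (c * ((- (- b)) + 1))
5. [add_zero ←] ((- (- b)) + 1)  →  (((- (- b)) + 1) + 0);  E1 = (c * (((- (- b)) + 1) + 0))
6. [add_zero ←] (((- (- b)) + 1) + 0)  →  ((((- (- b)) + 1) + 0) + 0);  this is E2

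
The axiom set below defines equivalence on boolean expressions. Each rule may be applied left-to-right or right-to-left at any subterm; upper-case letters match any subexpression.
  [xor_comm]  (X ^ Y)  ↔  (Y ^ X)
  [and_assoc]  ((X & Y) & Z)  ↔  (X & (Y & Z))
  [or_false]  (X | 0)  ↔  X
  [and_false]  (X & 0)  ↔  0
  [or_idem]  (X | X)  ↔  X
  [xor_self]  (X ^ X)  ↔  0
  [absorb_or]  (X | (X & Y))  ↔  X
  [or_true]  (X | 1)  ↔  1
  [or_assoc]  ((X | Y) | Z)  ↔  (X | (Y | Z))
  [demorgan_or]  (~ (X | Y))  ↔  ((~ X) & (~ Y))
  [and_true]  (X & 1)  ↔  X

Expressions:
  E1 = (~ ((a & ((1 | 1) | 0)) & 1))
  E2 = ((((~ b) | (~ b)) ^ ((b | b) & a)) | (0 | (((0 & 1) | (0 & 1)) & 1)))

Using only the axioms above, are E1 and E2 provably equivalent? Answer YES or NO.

NO

The axioms are sound identities: if E1 ↔* E2 then E1 and E2 evaluate identically under any assignment.
Under a=0, b=1: E1 evaluates to 1, E2 to 0. Distinct ⇒ no rewrite sequence connects them.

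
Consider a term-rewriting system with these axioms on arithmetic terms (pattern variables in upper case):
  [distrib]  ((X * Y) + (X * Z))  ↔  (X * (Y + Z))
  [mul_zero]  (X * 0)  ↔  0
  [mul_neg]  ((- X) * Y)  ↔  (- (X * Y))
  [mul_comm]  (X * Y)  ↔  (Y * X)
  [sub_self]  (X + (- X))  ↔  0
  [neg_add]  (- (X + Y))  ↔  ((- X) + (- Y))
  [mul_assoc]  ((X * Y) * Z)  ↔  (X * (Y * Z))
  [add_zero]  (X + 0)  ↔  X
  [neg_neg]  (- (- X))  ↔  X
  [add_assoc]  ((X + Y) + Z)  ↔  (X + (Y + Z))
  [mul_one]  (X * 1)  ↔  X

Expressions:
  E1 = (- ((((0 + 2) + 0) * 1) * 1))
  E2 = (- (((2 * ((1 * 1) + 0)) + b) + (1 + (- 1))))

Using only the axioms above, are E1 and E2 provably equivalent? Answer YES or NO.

NO

The axioms are sound identities: if E1 ↔* E2 then E1 and E2 evaluate identically under any assignment.
Under b=1: E1 evaluates to -2, E2 to -3. Distinct ⇒ no rewrite sequence connects them.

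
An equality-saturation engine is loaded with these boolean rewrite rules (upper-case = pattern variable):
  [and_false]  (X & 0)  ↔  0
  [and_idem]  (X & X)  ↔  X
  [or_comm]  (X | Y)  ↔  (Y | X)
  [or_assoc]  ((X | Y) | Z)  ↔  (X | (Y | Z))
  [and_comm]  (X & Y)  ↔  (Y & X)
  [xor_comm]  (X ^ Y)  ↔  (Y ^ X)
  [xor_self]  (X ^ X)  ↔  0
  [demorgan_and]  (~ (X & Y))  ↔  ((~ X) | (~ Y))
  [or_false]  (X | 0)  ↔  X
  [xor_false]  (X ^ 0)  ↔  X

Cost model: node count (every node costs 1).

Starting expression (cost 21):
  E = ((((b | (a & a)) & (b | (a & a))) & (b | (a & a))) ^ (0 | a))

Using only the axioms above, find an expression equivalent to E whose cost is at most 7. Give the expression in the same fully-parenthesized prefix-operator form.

1. [and_idem →] ((b | (a & a)) & (b | (a & a)))  →  (b | (a & a));  E = (((b | (a & a)) & (b | (a & a))) ^ (0 | a))
2. [and_idem →] ((b | (a & a)) & (b | (a & a)))  →  (b | (a & a));  E = ((b | (a & a)) ^ (0 | a))
3. [and_idem →] (a & a)  →  a;  cost 7 ≤ 7, done

((b | a) ^ (0 | a))   [cost 7]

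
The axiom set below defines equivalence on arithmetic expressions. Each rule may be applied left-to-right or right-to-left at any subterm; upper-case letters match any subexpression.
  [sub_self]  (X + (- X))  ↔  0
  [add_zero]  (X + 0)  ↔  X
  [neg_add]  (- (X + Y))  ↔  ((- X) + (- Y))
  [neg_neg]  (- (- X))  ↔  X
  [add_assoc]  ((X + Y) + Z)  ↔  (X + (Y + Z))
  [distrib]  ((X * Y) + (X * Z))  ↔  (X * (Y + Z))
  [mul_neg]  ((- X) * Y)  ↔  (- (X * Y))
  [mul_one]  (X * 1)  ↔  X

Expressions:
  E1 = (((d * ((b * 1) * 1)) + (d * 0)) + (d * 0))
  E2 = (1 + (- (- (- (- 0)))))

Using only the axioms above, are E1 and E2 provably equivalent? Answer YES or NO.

NO

The axioms are sound identities: if E1 ↔* E2 then E1 and E2 evaluate identically under any assignment.
Under b=0, d=0: E1 evaluates to 0, E2 to 1. Distinct ⇒ no rewrite sequence connects them.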